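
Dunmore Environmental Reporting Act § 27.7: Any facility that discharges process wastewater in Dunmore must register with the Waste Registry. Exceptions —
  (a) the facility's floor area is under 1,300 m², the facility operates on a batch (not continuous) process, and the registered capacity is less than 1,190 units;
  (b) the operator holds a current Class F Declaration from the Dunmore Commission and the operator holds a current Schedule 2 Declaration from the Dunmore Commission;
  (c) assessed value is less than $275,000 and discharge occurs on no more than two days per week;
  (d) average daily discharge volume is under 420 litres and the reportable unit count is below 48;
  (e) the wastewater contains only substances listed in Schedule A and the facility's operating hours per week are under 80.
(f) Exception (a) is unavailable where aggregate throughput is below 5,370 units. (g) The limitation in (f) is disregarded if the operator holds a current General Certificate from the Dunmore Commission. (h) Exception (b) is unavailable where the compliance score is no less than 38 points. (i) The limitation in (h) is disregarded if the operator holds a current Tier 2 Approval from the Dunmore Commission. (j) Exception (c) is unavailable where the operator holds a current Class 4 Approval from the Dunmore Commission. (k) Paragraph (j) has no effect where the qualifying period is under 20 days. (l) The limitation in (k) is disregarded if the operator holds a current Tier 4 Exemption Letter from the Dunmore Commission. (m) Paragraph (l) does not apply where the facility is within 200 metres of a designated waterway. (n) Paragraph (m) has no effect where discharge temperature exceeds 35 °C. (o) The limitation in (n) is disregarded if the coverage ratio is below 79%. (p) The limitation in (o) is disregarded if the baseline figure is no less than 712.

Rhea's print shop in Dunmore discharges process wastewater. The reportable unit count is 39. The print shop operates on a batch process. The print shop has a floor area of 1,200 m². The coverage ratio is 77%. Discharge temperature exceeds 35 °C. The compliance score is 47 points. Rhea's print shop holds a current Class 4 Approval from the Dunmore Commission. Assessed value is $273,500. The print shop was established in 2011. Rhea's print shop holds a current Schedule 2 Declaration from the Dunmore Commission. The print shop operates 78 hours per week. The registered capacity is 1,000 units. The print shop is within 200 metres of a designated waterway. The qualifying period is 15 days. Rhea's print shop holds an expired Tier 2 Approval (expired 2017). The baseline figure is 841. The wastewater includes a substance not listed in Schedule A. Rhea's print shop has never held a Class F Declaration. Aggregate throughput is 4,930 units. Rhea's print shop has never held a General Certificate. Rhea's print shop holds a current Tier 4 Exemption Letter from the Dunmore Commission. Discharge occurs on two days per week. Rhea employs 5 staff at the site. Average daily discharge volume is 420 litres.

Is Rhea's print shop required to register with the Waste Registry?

Yes — Rhea's print shop must register with the Waste Registry.

All of (a)'s requirements are met (the facility's floor area is 1,200 m², under the 1,300 m² limit; the facility operates on a batch process; the registered capacity is 1,000 units, less than the 1,190 units limit). Turning to paragraphs (f)–(g): (f) operates against (a): aggregate throughput is 4,930 units, below the 5,370 units limit. (g) is not triggered (the General Certificate is not current), so (f) stands. (a) is therefore removed.
Exception (b) does not apply: the Class F Declaration is not current.
Exception (c) is satisfied on its face — assessed value is $273,500, less than the $275,000 limit; discharge occurs on no more than two days per week. Turning to paragraphs (j)–(p): (j) is engaged — a current Class 4 Approval is held. (k) applies (the qualifying period is 15 days, under the 20 days limit), but is displaced by (l): (l) operates against (k): a current Tier 4 Exemption Letter is held. (m) would limit (l) — the print shop is within 200 m of a designated waterway — but (n) sets (m) aside: (n) applies — discharge temperature exceeds 35 °C. (o) would limit (n) — the coverage ratio is 77%, below the 79% limit — but (p) sets (o) aside: (p) operates — the baseline figure is 841, meeting the 712 threshold. Exception (c) does not apply.
Exception (d) does not apply: average daily discharge volume is 420 litres, not under 420 litres.
Exception (e) does not apply: the wastewater includes a non-Schedule-A substance.
No exception applies. The general rule governs.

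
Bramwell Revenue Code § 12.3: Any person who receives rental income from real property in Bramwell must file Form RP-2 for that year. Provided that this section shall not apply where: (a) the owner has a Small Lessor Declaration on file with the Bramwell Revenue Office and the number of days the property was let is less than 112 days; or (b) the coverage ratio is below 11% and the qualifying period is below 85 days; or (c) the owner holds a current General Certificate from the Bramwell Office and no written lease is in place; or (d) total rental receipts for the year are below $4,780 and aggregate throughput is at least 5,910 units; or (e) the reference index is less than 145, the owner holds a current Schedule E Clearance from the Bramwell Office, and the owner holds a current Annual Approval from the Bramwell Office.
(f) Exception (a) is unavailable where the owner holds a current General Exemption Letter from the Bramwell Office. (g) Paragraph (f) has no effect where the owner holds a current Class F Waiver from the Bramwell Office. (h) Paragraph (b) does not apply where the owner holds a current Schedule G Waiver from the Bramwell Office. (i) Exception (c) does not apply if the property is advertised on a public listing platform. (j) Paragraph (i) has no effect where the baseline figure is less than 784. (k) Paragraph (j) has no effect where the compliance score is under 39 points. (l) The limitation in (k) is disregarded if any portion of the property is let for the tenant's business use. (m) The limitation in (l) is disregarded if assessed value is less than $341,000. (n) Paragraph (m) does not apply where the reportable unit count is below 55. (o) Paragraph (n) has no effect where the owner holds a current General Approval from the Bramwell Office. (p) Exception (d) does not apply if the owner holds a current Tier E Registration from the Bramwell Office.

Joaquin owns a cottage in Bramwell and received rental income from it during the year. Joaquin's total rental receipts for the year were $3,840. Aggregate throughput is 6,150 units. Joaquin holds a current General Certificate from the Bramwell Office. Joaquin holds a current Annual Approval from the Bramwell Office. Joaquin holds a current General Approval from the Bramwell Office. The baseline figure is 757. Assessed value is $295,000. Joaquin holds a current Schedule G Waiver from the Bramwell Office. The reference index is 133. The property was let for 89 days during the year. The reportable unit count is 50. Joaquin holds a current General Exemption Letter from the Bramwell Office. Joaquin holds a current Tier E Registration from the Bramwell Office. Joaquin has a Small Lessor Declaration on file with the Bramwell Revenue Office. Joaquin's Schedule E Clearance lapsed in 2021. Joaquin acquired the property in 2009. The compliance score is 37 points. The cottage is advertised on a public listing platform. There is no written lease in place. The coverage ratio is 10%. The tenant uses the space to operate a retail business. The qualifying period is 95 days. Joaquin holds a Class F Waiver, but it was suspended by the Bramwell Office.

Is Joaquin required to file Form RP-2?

Yes — Joaquin must file Form RP-2.

Exception (a) is satisfied on its face — a Small Lessor Declaration is on file; the number of days the property was let is 89 days, less than the 112 days limit. But applying paragraphs (f)–(g): (f) is triggered — a current General Exemption Letter is held. (g), which would lift (f), does not operate here — there is no Class F Waiver in force. (a) is therefore removed.
Exception (b) fails — the qualifying period is 95 days, not below 85 days.
All of (c)'s requirements are met (a current General Certificate is held; there is no written lease). But applying paragraphs (i)–(o): (i) operates against (c): the property is publicly advertised. (j) is triggered (the baseline figure is 757, less than the 784 limit), but yields to (k): (k) operates — the compliance score is 37 points, under the 39 points limit. (l) would limit (k) — the space is let for business use — but (m) sets (l) aside: (m) is engaged — assessed value is $295,000, less than the $341,000 limit. (n) would limit (m) — the reportable unit count is 50, below the 55 limit — but (o) sets (n) aside: (o) is triggered — a current General Approval is held. (c) is therefore removed.
Exception (d) is satisfied on its face — total rental receipts for the year are $3,840, below the $4,780 limit; aggregate throughput is 6,150 units, meeting the 5,910 units threshold. However, paragraph (p) must be considered: (p) operates against (d): a current Tier E Registration is held. So (d) is unavailable.
Exception (e) does not apply: there is no Schedule E Clearance in force.
None of the exceptions is available; § 12.3 applies in full.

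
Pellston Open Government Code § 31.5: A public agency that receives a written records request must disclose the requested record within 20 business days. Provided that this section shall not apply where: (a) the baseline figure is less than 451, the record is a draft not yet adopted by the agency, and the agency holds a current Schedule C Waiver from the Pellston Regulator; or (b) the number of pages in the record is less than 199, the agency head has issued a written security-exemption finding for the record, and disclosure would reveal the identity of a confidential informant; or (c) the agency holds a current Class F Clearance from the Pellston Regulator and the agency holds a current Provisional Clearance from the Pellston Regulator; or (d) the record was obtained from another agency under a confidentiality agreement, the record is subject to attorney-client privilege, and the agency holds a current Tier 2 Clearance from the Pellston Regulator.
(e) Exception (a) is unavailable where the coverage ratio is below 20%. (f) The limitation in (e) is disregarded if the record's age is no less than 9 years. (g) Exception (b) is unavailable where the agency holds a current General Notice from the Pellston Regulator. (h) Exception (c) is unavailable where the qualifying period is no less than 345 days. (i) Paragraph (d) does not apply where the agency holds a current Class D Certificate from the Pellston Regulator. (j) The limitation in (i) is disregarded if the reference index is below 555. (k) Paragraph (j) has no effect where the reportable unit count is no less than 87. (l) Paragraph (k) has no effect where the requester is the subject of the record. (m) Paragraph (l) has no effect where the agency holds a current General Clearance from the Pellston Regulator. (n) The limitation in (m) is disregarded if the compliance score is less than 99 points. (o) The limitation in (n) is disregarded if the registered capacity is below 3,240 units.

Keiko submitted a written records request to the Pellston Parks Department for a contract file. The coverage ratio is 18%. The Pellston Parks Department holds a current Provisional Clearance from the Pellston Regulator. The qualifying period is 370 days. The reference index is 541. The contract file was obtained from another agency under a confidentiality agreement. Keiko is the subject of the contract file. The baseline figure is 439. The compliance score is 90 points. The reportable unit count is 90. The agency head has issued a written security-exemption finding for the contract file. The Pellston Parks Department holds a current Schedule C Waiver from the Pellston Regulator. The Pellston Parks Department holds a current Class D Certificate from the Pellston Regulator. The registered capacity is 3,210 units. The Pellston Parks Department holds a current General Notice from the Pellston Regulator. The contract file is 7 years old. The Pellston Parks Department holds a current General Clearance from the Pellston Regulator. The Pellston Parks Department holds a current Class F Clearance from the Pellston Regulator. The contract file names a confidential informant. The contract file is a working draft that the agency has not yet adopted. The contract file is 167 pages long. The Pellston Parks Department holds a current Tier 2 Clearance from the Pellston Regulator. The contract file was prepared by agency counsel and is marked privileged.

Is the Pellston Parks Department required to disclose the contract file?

Yes — the Pellston Parks Department must disclose the contract file.

Exception (a): the baseline figure is 439, less than the 451 limit; the contract file is an unadopted draft; a current Schedule C Waiver is held — every condition holds. However, paragraphs (e)–(f) must be considered: (e) is engaged — the coverage ratio is 18%, below the 20% limit. (f) is inapplicable (the record's age is 7 years, short of 9 years), so (e) stands. (a) is therefore removed.
Exception (b)'s conditions are all satisfied: the number of pages in the record is 167, less than the 199 limit; a written security-exemption finding has been issued; the contract file names a confidential informant. Turning to paragraph (g): (g) operates against (b): a current General Notice is held. Exception (b) does not apply.
All of (c)'s requirements are met (a current Class F Clearance is held; a current Provisional Clearance is held). Turning to paragraph (h): (h) applies — the qualifying period is 370 days, meeting the 345 days threshold. (c) is therefore removed.
All of (d)'s requirements are met (the contract file was obtained under a confidentiality agreement; the contract file is privileged; a current Tier 2 Clearance is held). Turning to paragraphs (i)–(o): (i) operates against (d): a current Class D Certificate is held. (j) would limit (i) — the reference index is 541, below the 555 limit — but (k) sets (j) aside: (k) operates against (j): the reportable unit count is 90, meeting the 87 threshold. (l) operates (Keiko is the subject of the contract file), but is overridden by (m): (m) is engaged — a current General Clearance is held. (n) would limit (m) — the compliance score is 90 points, less than the 99 points limit — but (o) sets (n) aside: (o) operates against (n): the registered capacity is 3,210 units, below the 3,240 units limit. So (d) is unavailable.
No exception displaces § 31.5.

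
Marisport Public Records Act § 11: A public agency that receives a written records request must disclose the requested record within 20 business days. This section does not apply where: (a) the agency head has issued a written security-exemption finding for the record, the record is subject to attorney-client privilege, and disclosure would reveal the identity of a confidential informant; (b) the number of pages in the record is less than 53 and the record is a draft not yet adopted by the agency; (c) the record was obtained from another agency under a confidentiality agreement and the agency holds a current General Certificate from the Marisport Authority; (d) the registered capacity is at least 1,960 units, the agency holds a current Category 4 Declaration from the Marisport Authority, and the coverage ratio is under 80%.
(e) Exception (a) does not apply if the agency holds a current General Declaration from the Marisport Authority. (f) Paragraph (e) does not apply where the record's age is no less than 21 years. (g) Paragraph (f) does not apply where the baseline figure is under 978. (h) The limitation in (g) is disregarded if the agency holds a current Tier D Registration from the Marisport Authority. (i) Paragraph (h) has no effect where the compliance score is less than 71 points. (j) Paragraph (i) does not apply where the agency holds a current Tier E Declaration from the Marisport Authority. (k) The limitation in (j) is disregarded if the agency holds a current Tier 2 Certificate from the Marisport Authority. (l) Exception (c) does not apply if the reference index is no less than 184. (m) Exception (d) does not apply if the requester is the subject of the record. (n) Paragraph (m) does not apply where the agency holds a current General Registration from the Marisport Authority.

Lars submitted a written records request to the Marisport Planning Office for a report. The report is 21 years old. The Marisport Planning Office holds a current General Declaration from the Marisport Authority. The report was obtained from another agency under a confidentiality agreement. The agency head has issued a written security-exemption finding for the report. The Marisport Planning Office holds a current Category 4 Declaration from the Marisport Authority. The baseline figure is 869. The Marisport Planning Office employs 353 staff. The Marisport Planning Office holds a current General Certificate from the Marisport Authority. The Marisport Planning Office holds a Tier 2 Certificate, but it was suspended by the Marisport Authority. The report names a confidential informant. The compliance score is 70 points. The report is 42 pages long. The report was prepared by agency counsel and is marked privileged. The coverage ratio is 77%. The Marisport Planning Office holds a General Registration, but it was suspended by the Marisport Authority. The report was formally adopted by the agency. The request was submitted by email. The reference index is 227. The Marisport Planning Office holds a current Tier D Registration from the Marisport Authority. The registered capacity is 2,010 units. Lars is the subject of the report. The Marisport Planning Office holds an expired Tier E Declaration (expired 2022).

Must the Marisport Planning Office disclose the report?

Yes — the Marisport Planning Office must disclose the report.

All of (a)'s requirements are met (a written security-exemption finding has been issued; the report is privileged; the report names a confidential informant). But: (e) operates against (a): a current General Declaration is held. (f) is engaged (the record's age is 21 years, meeting the 21 years threshold), but is itself disapplied by (g): (g) operates against (f): the baseline figure is 869, under the 978 limit. (h) would limit (g) — a current Tier D Registration is held — but (i) sets (h) aside: (i) applies — the compliance score is 70 points, less than the 71 points limit. (j) is not engaged (the Tier E Declaration is not current), so (i) stands. Exception (a) does not apply.
Exception (b) requires that the record is a draft not yet adopted by the agency; but the report has been formally adopted, so (b) is unavailable.
All of (c)'s requirements are met (the report was obtained under a confidentiality agreement; a current General Certificate is held). Turning to paragraph (l): (l) is triggered — the reference index is 227, meeting the 184 threshold. Exception (c) does not apply.
Exception (d)'s conditions are all satisfied: the registered capacity is 2,010 units, meeting the 1,960 units threshold; a current Category 4 Declaration is held; the coverage ratio is 77%, under the 80% limit. But: (m) operates against (d): Lars is the subject of the report. (n) is not engaged (no current General Registration is held), so (m) stands. Exception (d) does not apply.
None of the exceptions is available; § 11 applies in full.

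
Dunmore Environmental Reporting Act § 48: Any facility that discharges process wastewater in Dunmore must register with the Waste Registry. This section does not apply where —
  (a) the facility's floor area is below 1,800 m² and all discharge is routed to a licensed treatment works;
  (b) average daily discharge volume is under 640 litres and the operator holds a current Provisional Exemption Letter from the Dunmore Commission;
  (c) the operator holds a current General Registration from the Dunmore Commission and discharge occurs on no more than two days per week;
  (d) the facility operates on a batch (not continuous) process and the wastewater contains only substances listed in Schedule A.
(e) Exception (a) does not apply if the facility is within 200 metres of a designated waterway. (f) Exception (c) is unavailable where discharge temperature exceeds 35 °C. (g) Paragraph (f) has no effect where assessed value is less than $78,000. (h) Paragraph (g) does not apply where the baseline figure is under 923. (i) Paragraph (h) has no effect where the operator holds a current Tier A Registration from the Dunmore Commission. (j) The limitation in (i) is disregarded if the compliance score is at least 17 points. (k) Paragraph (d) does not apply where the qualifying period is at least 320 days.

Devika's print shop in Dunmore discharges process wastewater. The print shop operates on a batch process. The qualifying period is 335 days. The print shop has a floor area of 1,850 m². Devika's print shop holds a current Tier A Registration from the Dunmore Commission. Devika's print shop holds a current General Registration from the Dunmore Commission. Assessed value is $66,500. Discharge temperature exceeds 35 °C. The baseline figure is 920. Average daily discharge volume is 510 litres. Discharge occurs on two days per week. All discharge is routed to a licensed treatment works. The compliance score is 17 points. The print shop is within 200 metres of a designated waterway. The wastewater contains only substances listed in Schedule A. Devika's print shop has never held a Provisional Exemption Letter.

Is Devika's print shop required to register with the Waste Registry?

Yes — Devika's print shop must register with the Waste Registry.

Exception (a) requires that the facility's floor area is below 1,800 m²; but the facility's floor area is 1,850 m², not below 1,800 m², so (a) is unavailable.
Exception (b) fails — the Provisional Exemption Letter is not current.
All of (c)'s requirements are met (a current General Registration is held; discharge occurs on no more than two days per week). Turning to paragraphs (f)–(j): (f) is triggered — discharge temperature exceeds 35 °C. (g) would limit (f) — assessed value is $66,500, less than the $78,000 limit — but (h) sets (g) aside: (h) is engaged — the baseline figure is 920, under the 923 limit. (i) is triggered (a current Tier A Registration is held), but is overridden by (j): (j) operates — the compliance score is 17 points, meeting the 17 points threshold. Exception (c) does not apply.
Exception (d) is satisfied on its face — the facility operates on a batch process; the wastewater is Schedule-A-only. But applying paragraph (k): (k) is engaged — the qualifying period is 335 days, meeting the 320 days threshold. (d) is therefore removed.
No exception displaces § 48.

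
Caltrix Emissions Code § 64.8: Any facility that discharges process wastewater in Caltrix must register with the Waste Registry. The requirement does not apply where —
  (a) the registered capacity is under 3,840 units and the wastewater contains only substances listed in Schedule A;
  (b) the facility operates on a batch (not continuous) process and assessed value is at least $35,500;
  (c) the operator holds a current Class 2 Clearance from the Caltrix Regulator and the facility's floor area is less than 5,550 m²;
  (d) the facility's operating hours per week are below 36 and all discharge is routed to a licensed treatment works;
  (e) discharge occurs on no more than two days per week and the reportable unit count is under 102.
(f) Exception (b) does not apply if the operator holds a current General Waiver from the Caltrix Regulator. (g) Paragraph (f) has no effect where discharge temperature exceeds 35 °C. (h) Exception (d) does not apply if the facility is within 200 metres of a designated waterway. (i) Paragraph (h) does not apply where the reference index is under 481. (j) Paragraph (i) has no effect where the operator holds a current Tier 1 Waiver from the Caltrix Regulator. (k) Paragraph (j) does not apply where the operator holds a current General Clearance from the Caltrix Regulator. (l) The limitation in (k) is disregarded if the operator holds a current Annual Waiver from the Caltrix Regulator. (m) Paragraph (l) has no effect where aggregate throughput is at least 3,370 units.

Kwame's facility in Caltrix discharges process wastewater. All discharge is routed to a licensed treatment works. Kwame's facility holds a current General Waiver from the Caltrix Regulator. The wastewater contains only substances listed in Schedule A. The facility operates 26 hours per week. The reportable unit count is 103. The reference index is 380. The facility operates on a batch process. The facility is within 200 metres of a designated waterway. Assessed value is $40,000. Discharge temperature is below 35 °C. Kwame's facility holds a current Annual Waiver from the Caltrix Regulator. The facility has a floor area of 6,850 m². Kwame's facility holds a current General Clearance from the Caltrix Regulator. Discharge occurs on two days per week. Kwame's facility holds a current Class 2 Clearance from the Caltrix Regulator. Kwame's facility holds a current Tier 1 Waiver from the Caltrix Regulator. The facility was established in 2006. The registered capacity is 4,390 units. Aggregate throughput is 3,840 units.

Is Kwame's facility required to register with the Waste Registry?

Exception (a) fails — the registered capacity is 4,390 units, not under 3,840 units.
Exception (b): the facility operates on a batch process; assessed value is $40,000, meeting the $35,500 threshold — every condition holds. However, paragraphs (f)–(g) must be considered: (f) is triggered — a current General Waiver is held. (g), which would lift (f), is inapplicable — discharge temperature is below 35 °C. (b) is therefore removed.
Exception (c) fails — the facility's floor area is 6,850 m², not less than 5,550 m².
Exception (d)'s conditions are all satisfied: the facility's operating hours per week are 26, below the 36 limit; discharge is routed to a licensed treatment works. As to paragraphs (h)–(m): (h) applies (the facility is within 200 m of a designated waterway), but is displaced by (i): (i) is engaged — the reference index is 380, under the 481 limit. (j) would limit (i) — a current Tier 1 Waiver is held — but (k) sets (j) aside: (k) operates against (j): a current General Clearance is held. (l) is triggered (a current Annual Waiver is held), but is itself disapplied by (m): (m) is triggered — aggregate throughput is 3,840 units, meeting the 3,370 units threshold. So (d) applies.
Exception (e) fails — the reportable unit count is 103, not under 102.

No — exception (d) applies; Kwame's facility is not required to register with the Waste Registry.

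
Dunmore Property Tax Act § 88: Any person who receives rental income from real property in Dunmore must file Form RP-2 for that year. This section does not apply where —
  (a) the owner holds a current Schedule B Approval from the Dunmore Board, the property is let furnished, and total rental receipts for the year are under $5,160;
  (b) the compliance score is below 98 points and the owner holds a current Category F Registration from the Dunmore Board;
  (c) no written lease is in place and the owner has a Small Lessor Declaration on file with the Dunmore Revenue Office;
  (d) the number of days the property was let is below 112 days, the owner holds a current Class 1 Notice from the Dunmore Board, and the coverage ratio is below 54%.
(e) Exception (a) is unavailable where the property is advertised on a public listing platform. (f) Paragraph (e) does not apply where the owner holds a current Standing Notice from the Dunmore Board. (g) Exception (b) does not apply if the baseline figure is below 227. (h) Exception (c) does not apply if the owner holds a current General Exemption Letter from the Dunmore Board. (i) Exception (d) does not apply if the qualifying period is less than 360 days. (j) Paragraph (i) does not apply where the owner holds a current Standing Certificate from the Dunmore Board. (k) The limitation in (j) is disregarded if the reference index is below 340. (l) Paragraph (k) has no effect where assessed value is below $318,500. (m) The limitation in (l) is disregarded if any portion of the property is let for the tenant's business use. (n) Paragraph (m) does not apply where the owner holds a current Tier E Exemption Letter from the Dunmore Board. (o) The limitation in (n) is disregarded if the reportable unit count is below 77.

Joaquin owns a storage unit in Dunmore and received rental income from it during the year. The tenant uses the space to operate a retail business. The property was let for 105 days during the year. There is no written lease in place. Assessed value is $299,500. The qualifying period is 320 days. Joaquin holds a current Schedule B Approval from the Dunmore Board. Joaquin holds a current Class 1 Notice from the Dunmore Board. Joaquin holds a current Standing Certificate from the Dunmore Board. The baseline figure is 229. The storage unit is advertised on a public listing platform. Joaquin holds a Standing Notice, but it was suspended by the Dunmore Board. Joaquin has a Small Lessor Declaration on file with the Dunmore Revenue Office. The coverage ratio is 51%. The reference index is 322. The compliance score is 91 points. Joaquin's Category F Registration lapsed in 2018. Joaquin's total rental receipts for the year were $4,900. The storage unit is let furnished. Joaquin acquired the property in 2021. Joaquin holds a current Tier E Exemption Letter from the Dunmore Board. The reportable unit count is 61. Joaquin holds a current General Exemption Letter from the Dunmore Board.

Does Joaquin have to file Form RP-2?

Yes — Joaquin must file Form RP-2.

Exception (a): a current Schedule B Approval is held; the property is let furnished; total rental receipts for the year are $4,900, under the $5,160 limit — every condition holds. But applying paragraphs (e)–(f): (e) is engaged — the property is publicly advertised. (f) is not triggered (no current Standing Notice is held), so (e) stands. So (a) is unavailable.
Exception (b) does not apply: the Category F Registration is not current.
Exception (c)'s conditions are all satisfied: there is no written lease; a Small Lessor Declaration is on file. Turning to paragraph (h): (h) applies — a current General Exemption Letter is held. So (c) is unavailable.
Exception (d)'s conditions are all satisfied: the number of days the property was let is 105 days, below the 112 days limit; a current Class 1 Notice is held; the coverage ratio is 51%, below the 54% limit. However, paragraphs (i)–(o) must be considered: (i) operates against (d): the qualifying period is 320 days, less than the 360 days limit. (j) is engaged (a current Standing Certificate is held), but yields to (k): (k) operates against (j): the reference index is 322, below the 340 limit. (l) applies (assessed value is $299,500, below the $318,500 limit), but is itself disapplied by (m): (m) operates against (l): the space is let for business use. (n) would limit (m) — a current Tier E Exemption Letter is held — but (o) sets (n) aside: (o) operates against (n): the reportable unit count is 61, below the 77 limit. So (d) is unavailable.
No exception applies. The general rule governs.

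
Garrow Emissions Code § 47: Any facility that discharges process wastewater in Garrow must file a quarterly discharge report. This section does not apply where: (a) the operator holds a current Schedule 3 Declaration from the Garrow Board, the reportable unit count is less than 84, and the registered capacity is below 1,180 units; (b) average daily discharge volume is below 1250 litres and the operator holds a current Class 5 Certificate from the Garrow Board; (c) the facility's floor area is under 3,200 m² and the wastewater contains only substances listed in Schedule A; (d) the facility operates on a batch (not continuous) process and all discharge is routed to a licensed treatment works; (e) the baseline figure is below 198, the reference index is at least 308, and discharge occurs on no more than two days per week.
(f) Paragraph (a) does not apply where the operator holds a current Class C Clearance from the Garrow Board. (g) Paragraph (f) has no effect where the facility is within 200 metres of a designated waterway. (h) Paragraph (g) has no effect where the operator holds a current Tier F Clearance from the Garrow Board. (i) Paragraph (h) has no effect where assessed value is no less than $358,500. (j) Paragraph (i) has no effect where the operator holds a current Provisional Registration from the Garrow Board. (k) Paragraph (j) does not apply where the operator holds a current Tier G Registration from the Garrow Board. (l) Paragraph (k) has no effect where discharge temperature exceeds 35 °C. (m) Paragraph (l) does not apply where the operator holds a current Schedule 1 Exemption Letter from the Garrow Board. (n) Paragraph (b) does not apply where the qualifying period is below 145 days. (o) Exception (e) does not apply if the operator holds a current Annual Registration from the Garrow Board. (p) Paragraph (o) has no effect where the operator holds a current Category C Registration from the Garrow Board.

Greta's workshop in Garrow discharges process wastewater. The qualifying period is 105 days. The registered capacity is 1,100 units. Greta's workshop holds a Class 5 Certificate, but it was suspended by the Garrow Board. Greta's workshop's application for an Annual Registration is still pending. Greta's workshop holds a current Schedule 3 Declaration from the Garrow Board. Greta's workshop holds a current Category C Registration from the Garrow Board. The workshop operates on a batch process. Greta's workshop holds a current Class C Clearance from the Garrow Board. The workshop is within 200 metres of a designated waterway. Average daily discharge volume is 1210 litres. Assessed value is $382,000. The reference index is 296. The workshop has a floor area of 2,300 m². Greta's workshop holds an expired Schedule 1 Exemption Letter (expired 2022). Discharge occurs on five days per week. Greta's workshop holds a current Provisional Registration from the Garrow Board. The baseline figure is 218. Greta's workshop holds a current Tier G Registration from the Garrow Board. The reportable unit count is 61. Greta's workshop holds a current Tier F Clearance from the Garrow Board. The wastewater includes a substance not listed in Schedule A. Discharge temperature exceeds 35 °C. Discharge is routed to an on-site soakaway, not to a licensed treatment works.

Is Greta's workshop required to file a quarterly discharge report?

Yes — Greta's workshop must file a quarterly discharge report.

Exception (a) is satisfied on its face — a current Schedule 3 Declaration is held; the reportable unit count is 61, less than the 84 limit; the registered capacity is 1,100 units, below the 1,180 units limit. But applying paragraphs (f)–(m): (f) operates against (a): a current Class C Clearance is held. (g) operates (the workshop is within 200 m of a designated waterway), but yields to (h): (h) is engaged — a current Tier F Clearance is held. (i) would limit (h) — assessed value is $382,000, meeting the $358,500 threshold — but (j) sets (i) aside: (j) operates against (i): a current Provisional Registration is held. (k) applies (a current Tier G Registration is held), but yields to (l): (l) operates against (k): discharge temperature exceeds 35 °C. (m), which would lift (l), is not engaged — no current Schedule 1 Exemption Letter is held. (a) is therefore removed.
Exception (b) fails — the Class 5 Certificate is not current.
Exception (c) fails — the wastewater includes a non-Schedule-A substance.
Exception (d) does not apply: discharge is not routed to a licensed treatment works.
Exception (e) fails — the baseline figure is 218, not below 198.
None of the exceptions is available; § 47 applies in full.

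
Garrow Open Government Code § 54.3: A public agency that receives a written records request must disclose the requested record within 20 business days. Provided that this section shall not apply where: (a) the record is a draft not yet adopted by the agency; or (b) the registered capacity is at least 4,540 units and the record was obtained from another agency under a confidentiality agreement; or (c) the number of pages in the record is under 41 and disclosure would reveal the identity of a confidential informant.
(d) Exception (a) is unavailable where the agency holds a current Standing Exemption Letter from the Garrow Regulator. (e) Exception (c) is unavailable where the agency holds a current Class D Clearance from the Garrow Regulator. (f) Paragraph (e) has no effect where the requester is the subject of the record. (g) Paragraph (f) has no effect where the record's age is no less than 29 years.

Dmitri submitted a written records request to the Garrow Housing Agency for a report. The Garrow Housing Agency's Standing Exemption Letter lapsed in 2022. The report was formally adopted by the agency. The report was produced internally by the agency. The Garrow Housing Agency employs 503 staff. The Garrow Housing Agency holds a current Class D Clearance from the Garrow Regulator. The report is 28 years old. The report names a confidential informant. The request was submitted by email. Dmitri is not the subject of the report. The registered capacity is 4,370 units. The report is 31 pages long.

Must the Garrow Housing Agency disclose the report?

Exception (a) fails — the report has been formally adopted.
Exception (b) does not apply: the registered capacity is 4,370 units, short of 4,540 units.
All of (c)'s requirements are met (the number of pages in the record is 31, under the 41 limit; the report names a confidential informant). Turning to paragraphs (e)–(g): (e) operates against (c): a current Class D Clearance is held. (f), which would lift (e), does not operate here — Dmitri is not the subject of the report. So (c) is unavailable.
No exception applies. The general rule governs.

Yes — the Garrow Housing Agency must disclose the report.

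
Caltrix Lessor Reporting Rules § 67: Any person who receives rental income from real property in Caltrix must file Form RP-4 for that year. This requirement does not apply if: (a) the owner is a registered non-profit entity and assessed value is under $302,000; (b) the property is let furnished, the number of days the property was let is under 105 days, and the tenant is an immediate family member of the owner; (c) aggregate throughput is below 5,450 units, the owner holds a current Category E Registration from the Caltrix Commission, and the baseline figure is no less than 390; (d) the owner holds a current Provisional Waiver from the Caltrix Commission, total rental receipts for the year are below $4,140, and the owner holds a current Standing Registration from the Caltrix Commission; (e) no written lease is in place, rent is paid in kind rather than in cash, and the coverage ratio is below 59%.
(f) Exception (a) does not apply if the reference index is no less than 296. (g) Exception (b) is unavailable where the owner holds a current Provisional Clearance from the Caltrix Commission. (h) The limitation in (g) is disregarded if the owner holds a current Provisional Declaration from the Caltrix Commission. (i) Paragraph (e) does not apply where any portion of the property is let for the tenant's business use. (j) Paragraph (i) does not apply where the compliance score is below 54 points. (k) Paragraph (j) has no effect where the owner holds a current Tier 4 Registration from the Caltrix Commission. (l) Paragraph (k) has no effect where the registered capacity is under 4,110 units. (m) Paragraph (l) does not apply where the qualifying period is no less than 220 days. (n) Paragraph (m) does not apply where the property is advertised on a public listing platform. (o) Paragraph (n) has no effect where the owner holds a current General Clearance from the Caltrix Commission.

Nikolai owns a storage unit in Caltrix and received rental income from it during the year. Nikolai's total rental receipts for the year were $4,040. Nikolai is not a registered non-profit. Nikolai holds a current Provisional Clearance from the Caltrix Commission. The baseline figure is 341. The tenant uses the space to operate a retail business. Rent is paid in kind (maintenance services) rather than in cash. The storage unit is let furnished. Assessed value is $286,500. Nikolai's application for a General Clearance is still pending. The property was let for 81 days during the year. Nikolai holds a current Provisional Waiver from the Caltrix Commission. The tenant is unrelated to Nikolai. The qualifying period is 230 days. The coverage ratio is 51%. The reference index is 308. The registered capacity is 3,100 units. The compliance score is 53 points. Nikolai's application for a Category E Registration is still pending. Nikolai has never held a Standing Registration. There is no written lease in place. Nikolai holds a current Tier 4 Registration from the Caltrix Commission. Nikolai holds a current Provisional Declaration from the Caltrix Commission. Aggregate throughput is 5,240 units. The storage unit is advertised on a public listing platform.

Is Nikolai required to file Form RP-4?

No — exception (e) applies; Nikolai is not required to file Form RP-4.

Exception (a) requires that the owner is a registered non-profit entity; but Nikolai is not a registered non-profit, so (a) is unavailable.
Exception (b) fails — the tenant is unrelated to the owner.
Exception (c) requires that the owner holds a current Category E Registration from the Caltrix Commission; but there is no Category E Registration in force, so (c) is unavailable.
Exception (d) fails — there is no Standing Registration in force.
Exception (e)'s conditions are all satisfied: there is no written lease; rent is paid in kind; the coverage ratio is 51%, below the 59% limit. Under paragraphs (i)–(o): (i) operates (the space is let for business use), but is itself disapplied by (j): (j) operates against (i): the compliance score is 53 points, below the 54 points limit. (k) is triggered (a current Tier 4 Registration is held), but is displaced by (l): (l) operates against (k): the registered capacity is 3,100 units, under the 4,110 units limit. (m) is engaged (the qualifying period is 230 days, meeting the 220 days threshold), but yields to (n): (n) applies — the property is publicly advertised. (o), which would lift (n), is inapplicable — the General Clearance is not current. So (e) applies.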